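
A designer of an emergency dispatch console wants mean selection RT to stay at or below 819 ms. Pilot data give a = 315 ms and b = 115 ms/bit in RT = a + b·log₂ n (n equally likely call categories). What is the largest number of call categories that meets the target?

Information budget: (819 − 315)/115 = 4.3826 bits, so n ≤ 2^4.3826 = 20.859 → at most 20.

20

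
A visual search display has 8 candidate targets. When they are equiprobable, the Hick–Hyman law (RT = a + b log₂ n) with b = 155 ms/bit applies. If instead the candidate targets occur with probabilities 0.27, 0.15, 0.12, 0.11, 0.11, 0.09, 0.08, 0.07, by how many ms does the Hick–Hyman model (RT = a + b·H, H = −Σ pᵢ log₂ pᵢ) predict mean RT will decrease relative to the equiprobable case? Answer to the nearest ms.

Equiprobable entropy H₀ = log₂ 8 = 3.0000 bits.
Skewed entropy H = −Σ pᵢ log₂ pᵢ = 2.8609 bits.
ΔRT = b·(H₀ − H) = 155 × 0.1391 = 21.56 ms.

22 ms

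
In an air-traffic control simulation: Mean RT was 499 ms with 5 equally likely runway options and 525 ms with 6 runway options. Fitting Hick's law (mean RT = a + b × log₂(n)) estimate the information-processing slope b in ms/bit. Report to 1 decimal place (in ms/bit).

98.8 ms/bit

b = (RT₂ − RT₁)/(log₂ n₂ − log₂ n₁) = (525 − 499)/(2.5850 − 2.3219) = 98.846 ms/bit.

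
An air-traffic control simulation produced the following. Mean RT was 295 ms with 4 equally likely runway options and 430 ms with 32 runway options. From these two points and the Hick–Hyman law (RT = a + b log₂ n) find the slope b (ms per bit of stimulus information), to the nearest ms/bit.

45 ms/bit

The slope on a log₂ axis is (430 − 295) / (5 − 2) = 45 ms/bit.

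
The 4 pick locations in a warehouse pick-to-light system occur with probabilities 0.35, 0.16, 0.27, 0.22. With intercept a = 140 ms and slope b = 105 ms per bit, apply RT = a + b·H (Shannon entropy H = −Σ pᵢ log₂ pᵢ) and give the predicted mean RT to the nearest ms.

344 ms

H = 0.35·log₂(1/0.35) + 0.16·log₂(1/0.16) + 0.27·log₂(1/0.27) + 0.22·log₂(1/0.22) = 1.9437 bits.
RT = 140 + 105 × 1.9437 = 344.09 ms.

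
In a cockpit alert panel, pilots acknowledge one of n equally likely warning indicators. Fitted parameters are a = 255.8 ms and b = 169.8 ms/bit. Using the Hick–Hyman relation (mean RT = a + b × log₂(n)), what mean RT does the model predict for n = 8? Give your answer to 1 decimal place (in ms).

log₂(8) = 3 bits, so RT = 255.8 + 169.8 × 3 ≈ 765.200 ms.

765.2 ms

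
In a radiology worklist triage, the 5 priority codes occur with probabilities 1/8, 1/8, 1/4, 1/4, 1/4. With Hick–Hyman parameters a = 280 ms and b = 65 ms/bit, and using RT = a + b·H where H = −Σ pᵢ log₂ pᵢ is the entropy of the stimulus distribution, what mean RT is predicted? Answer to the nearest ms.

H = −Σ pᵢ log₂ pᵢ = 0.125·3 + 0.125·3 + 0.25·2 + 0.25·2 + 0.25·2 = 2.250 bits.
RT = 280 + 65 × 2.250 = 426.25 ms.

426 ms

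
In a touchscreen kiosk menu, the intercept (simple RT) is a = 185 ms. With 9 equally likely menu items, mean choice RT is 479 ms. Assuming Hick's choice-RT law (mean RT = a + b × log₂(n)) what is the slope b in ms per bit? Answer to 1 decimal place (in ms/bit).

92.7 ms/bit

b = (479 − 185) / log₂(9) = 294 / 3.1699 = 92.747 ms/bit.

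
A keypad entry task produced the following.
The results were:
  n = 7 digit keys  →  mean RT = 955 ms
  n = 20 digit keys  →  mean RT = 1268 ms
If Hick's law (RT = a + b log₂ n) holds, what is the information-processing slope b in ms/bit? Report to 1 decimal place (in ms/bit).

b = (RT₂ − RT₁)/(log₂ n₂ − log₂ n₁) = (1268 − 955)/(4.3219 − 2.8074) = 206.659 ms/bit.

206.7 ms/bit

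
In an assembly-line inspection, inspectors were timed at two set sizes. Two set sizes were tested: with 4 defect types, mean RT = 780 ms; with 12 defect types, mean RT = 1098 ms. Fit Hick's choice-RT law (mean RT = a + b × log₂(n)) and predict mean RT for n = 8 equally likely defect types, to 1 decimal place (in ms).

980.6 ms

RT is linear in log₂ n, so two points fix the line:
  b = (1098 − 780) / (log₂ 12 − log₂ 4) = 318 / (3.5850 − 2) = 200.636 ms/bit
  a = 780 − 200.636 × 2 = 378.729 ms
Then RT(8) = 378.729 + 200.636 × log₂ 8 = 378.729 + 200.636 × 3 ≈ 980.636 ms.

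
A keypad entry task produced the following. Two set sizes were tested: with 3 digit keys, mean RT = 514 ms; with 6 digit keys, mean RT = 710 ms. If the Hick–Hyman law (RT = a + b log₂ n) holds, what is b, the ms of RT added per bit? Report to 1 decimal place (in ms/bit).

196.0 ms/bit

b = (RT₂ − RT₁)/(log₂ n₂ − log₂ n₁) = (710 − 514)/(2.5850 − 1.5850) = 196.000 ms/bit.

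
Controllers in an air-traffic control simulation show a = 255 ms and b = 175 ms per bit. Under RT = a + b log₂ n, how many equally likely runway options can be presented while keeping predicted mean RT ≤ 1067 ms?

24

Set 255 + 175·log₂ n ≤ 1067 → log₂ n ≤ (1067 − 255)/175 = 4.6400.
So n ≤ 2^4.6400 = 24.933; the largest integer n is 24.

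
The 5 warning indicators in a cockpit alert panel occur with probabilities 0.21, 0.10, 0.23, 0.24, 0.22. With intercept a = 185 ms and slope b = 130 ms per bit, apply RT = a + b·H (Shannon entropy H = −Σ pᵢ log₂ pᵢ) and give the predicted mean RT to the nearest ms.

H = 0.21·log₂(1/0.21) + 0.10·log₂(1/0.10) + 0.23·log₂(1/0.23) + 0.24·log₂(1/0.24) + 0.22·log₂(1/0.22) = 2.2674 bits.
RT = 185 + 130 × 2.2674 = 479.76 ms.

480 ms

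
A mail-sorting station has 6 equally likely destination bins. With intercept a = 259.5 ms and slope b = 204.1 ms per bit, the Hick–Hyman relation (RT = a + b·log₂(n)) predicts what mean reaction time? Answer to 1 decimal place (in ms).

log₂(6) = 2.5850 bits, so RT = 259.5 + 204.1 × 2.5850 ≈ 787.091 ms.

787.1 ms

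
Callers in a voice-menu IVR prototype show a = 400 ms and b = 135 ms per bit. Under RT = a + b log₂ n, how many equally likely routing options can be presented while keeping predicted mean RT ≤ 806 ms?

Information budget: (806 − 400)/135 = 3.0074 bits, so n ≤ 2^3.0074 = 8.041 → at most 8.

8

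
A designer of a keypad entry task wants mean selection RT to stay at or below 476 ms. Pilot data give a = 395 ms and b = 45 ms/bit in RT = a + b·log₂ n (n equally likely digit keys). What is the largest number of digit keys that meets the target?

Set 395 + 45·log₂ n ≤ 476 → log₂ n ≤ (476 − 395)/45 = 1.8000.
So n ≤ 2^1.8000 = 3.482; the largest integer n is 3.

3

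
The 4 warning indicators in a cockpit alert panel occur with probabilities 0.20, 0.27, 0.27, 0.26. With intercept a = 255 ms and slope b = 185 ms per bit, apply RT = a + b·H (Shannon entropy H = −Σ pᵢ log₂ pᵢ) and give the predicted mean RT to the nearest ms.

623 ms

H = 0.20·log₂(1/0.20) + 0.27·log₂(1/0.27) + 0.27·log₂(1/0.27) + 0.26·log₂(1/0.26) = 1.9897 bits.
RT = 255 + 185 × 1.9897 = 623.10 ms.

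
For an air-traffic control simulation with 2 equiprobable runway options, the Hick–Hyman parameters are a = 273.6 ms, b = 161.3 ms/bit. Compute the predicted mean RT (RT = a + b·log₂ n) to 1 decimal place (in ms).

log₂(2) = 1 bits, so RT = 273.6 + 161.3 × 1 ≈ 434.900 ms.

434.9 ms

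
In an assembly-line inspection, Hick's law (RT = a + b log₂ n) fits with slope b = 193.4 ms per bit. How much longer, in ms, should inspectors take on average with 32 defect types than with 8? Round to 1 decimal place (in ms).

386.8 ms

ΔRT = (a + b log₂ n₂) − (a + b log₂ n₁) = b·(log₂ n₂ − log₂ n₁).
log₂(32) − log₂(8) = log₂(32/8) = log₂(4) = 2.
ΔRT = 193.4 × 2.0000 = 386.800 ms.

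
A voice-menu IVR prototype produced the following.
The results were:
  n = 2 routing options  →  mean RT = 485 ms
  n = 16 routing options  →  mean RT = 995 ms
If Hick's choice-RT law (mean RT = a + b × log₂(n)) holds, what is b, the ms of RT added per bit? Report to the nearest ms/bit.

170 ms/bit

The slope on a log₂ axis is (995 − 485) / (4 − 1) = 170 ms/bit.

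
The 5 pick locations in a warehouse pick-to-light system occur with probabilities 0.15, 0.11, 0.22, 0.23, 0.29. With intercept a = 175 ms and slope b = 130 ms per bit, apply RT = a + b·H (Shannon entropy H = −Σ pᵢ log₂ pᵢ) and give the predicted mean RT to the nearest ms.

467 ms

Entropy contributions −pᵢ log₂ pᵢ: 0.4105, 0.3503, 0.4806, 0.4877, 0.5179; sum H = 2.2470 bits.
RT = a + bH = 175 + 130·2.2470 = 467.11 ms.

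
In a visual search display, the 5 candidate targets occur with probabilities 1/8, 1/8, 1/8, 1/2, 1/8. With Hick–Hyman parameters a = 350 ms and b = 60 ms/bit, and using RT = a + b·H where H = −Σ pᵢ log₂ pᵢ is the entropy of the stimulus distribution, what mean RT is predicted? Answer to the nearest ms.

Each term −pᵢ log₂ pᵢ: 0.125·3 + 0.125·3 + 0.125·3 + 0.5·1 + 0.125·3; summed, H = 2.000 bits.
Mean RT = a + bH = 350 + 60·2.000 = 470.00 ms.

470 ms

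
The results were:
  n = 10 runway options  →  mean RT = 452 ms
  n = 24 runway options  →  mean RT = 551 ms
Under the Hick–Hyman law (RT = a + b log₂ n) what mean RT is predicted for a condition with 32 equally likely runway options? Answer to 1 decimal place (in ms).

583.5 ms

With log₂ n on the abscissa the relation is linear; from the two conditions:
  b = (551 − 452) / (log₂ 24 − log₂ 10) = 99 / (4.5850 − 3.3219) = 78.383 ms/bit
  a = 452 − 78.383 × 3.3219 = 191.618 ms
Then RT(32) = 191.618 + 78.383 × log₂ 32 = 191.618 + 78.383 × 5 ≈ 583.532 ms.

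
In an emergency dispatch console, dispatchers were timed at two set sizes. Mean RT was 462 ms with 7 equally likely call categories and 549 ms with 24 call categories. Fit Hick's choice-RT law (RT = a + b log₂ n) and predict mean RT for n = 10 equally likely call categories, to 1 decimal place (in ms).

Solve the two-equation system in a and b:
  b = (549 − 462) / (log₂ 24 − log₂ 7) = 87 / (4.5850 − 2.8074) = 48.942 ms/bit
  a = 462 − 48.942 × 2.8074 = 324.602 ms
Then RT(10) = 324.602 + 48.942 × log₂ 10 = 324.602 + 48.942 × 3.3219 ≈ 487.184 ms.

487.2 ms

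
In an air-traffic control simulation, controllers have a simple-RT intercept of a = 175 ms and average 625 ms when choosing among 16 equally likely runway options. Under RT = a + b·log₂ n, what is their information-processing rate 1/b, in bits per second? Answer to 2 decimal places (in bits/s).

b = (625 − 175)/log₂ 16 = 450/4 = 112.500 ms per bit = 0.11250 s/bit; the reciprocal is 8.889 bits/s.

8.89 bits/s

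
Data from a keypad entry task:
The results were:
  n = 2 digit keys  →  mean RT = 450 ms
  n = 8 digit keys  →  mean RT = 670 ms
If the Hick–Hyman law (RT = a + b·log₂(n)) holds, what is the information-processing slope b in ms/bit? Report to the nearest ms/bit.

110 ms/bit

b = (RT₂ − RT₁)/(log₂ n₂ − log₂ n₁) = (670 − 450)/(3 − 1) = 110 ms/bit.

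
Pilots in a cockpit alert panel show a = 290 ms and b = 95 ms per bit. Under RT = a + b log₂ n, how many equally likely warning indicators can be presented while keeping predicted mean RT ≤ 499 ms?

Information budget: (499 − 290)/95 = 2.2000 bits, so n ≤ 2^2.2000 = 4.595 → at most 4.

4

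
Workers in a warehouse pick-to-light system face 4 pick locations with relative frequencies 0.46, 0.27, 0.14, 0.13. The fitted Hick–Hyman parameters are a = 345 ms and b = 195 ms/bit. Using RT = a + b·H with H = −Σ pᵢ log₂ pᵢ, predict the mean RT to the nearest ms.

697 ms

Entropy contributions −pᵢ log₂ pᵢ: 0.5153, 0.5100, 0.3971, 0.3826; sum H = 1.8051 bits.
RT = a + bH = 345 + 195·1.8051 = 697.00 ms.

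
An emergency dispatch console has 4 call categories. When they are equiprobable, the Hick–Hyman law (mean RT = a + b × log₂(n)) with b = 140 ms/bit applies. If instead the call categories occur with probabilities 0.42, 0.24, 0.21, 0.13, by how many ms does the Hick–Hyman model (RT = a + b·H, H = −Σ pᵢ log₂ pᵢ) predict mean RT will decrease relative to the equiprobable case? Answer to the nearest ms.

17 ms

Equiprobable entropy H₀ = log₂ 4 = 2.0000 bits.
Skewed entropy H = −Σ pᵢ log₂ pᵢ = 1.8752 bits.
ΔRT = b·(H₀ − H) = 140 × 0.1248 = 17.47 ms.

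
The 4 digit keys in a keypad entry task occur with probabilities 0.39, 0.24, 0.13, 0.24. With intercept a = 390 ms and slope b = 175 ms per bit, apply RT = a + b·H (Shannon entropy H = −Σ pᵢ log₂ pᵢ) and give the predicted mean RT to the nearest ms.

Entropy contributions −pᵢ log₂ pᵢ: 0.5298, 0.4941, 0.3826, 0.4941; sum H = 1.9007 bits.
RT = a + bH = 390 + 175·1.9007 = 722.62 ms.

723 ms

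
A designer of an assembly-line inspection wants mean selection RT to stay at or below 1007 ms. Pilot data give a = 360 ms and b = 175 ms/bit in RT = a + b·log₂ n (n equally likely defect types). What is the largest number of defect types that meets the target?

Information budget: (1007 − 360)/175 = 3.6971 bits, so n ≤ 2^3.6971 = 12.970 → at most 12.

12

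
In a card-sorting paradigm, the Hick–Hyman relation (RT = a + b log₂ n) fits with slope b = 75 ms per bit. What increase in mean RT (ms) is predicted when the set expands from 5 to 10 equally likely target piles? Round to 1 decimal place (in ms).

ΔRT = (a + b log₂ n₂) − (a + b log₂ n₁) = b·(log₂ n₂ − log₂ n₁).
log₂(10) − log₂(5) = log₂(10/5) = log₂(2) = 1.
ΔRT = 75 × 1.0000 = 75.000 ms.

75.0 ms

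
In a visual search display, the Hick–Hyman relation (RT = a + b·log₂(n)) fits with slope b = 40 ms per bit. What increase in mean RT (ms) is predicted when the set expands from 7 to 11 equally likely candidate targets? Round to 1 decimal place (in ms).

26.1 ms

Only the slope matters, since a is common to both: ΔRT = b·log₂(n₂/n₁).
log₂(11) − log₂(7) = 3.4594 − 2.8074 = 0.6521.
ΔRT = 40 × 0.6521 = 26.083 ms.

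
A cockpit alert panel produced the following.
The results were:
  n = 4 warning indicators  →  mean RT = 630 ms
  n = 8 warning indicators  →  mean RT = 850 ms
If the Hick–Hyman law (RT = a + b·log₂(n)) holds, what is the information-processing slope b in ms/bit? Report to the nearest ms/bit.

b = (RT₂ − RT₁)/(log₂ n₂ − log₂ n₁) = (850 − 630)/(3 − 2) = 220 ms/bit.

220 ms/bit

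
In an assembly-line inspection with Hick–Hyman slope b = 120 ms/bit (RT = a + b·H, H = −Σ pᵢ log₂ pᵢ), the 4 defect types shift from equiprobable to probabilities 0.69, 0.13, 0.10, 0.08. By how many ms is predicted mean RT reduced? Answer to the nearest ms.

75 ms

Equiprobable entropy H₀ = log₂ 4 = 2.0000 bits.
Skewed entropy H = −Σ pᵢ log₂ pᵢ = 1.3757 bits.
ΔRT = b·(H₀ − H) = 120 × 0.6243 = 74.91 ms.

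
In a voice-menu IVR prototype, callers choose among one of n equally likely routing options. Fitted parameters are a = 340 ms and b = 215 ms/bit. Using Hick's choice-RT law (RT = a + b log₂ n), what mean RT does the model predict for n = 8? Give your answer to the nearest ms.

985 ms

log₂(8) = 3 bits, so RT = 340 + 215 × 3 ≈ 985.000 ms.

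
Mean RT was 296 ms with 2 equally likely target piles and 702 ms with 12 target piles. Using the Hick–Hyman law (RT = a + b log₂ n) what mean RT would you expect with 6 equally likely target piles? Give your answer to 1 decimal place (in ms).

544.9 ms

With log₂ n on the abscissa the relation is linear; from the two conditions:
  b = (702 − 296) / (log₂ 12 − log₂ 2) = 406 / (3.5850 − 1) = 157.062 ms/bit
  a = 296 − 157.062 × 1 = 138.938 ms
Then RT(6) = 138.938 + 157.062 × log₂ 6 = 138.938 + 157.062 × 2.5850 ≈ 544.938 ms.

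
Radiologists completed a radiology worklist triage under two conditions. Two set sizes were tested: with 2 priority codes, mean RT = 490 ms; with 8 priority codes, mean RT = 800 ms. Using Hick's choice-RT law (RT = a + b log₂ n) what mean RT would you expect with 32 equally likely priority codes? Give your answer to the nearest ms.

Fit slope and intercept:
  b = (800 − 490) / (log₂ 8 − log₂ 2) = 310 / (3 − 1) = 155 ms/bit
  a = 490 − 155 × 1 = 335 ms
Then RT(32) = 335 + 155 × log₂ 32 = 335 + 155 × 5 ≈ 1110.000 ms.

1110 ms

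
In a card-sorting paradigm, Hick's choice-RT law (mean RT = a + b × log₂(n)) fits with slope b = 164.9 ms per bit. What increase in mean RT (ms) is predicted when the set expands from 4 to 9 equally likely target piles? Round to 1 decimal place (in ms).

192.9 ms

Only the slope matters, since a is common to both: ΔRT = b·log₂(n₂/n₁).
log₂(9) − log₂(4) = 3.1699 − 2 = 1.1699.
ΔRT = 164.9 × 1.1699 = 192.921 ms.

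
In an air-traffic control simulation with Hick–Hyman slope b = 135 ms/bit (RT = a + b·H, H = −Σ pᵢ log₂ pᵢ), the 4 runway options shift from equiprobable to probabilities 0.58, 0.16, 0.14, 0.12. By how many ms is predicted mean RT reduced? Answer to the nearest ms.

48 ms

Equiprobable entropy H₀ = log₂ 4 = 2.0000 bits.
Skewed entropy H = −Σ pᵢ log₂ pᵢ = 1.6430 bits.
ΔRT = b·(H₀ − H) = 135 × 0.3570 = 48.19 ms.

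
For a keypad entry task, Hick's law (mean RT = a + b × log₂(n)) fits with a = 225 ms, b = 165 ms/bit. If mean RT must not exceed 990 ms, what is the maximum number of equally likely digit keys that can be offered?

24

Information budget: (990 − 225)/165 = 4.6364 bits, so n ≤ 2^4.6364 = 24.871 → at most 24.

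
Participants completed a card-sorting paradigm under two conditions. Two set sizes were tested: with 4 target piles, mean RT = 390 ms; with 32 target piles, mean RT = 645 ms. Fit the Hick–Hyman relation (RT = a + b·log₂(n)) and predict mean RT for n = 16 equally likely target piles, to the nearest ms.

560 ms

With log₂ n on the abscissa the relation is linear; from the two conditions:
  b = (645 − 390) / (log₂ 32 − log₂ 4) = 255 / (5 − 2) = 85 ms/bit
  a = 390 − 85 × 2 = 220 ms
Then RT(16) = 220 + 85 × log₂ 16 = 220 + 85 × 4 ≈ 560.000 ms.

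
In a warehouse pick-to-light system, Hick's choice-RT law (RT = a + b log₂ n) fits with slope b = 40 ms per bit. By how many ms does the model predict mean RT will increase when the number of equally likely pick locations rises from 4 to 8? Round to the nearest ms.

40 ms

ΔRT = (a + b log₂ n₂) − (a + b log₂ n₁) = b·(log₂ n₂ − log₂ n₁).
log₂(8) − log₂(4) = log₂(8/4) = log₂(2) = 1.
ΔRT = 40 × 1.0000 = 40.000 ms.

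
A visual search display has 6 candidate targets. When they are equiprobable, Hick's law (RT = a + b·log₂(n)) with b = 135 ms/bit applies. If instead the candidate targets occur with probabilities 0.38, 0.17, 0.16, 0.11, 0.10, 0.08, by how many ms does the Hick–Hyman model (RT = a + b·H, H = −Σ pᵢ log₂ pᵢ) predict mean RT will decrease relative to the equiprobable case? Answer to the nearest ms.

The RT saving is b·ΔH. Equiprobable H₀ = log₂(6) = 2.5850 bits; with the given probabilities H = 2.3620 bits.
b·(H₀ − H) = 135 × (2.5850 − 2.3620) = 30.09 ms.

30 ms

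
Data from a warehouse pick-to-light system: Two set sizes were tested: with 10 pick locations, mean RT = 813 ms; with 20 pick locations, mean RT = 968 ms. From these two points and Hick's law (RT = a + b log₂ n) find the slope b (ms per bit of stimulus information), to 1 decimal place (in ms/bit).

155.0 ms/bit

b = (RT₂ − RT₁)/(log₂ n₂ − log₂ n₁) = (968 − 813)/(4.3219 − 3.3219) = 155.000 ms/bit.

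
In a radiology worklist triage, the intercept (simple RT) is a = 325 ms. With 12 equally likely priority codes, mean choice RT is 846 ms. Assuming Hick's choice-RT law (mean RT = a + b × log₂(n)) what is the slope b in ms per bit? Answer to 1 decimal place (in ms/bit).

145.3 ms/bit

b = (846 − 325) / log₂(12) = 521 / 3.5850 = 145.329 ms/bit.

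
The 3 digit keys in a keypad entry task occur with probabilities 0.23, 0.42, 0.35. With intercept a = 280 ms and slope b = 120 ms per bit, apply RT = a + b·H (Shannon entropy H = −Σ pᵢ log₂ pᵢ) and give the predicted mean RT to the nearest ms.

Entropy contributions −pᵢ log₂ pᵢ: 0.4877, 0.5256, 0.5301; sum H = 1.5434 bits.
RT = a + bH = 280 + 120·1.5434 = 465.21 ms.

465 ms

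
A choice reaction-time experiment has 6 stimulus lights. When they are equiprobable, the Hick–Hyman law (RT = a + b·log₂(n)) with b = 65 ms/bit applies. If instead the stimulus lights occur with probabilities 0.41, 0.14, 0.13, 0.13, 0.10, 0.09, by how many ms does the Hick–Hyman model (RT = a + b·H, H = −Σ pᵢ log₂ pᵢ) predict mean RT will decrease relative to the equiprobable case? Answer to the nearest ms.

The RT saving is b·ΔH. Equiprobable H₀ = log₂(6) = 2.5850 bits; with the given probabilities H = 2.3346 bits.
b·(H₀ − H) = 65 × (2.5850 − 2.3346) = 16.27 ms.

16 ms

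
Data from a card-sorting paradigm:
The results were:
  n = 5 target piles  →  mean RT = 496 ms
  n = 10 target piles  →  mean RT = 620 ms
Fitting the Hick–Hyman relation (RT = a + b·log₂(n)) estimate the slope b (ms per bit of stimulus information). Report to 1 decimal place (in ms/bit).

124.0 ms/bit

The slope on a log₂ axis is (620 − 496) / (3.3219 − 2.3219) = 124.000 ms/bit.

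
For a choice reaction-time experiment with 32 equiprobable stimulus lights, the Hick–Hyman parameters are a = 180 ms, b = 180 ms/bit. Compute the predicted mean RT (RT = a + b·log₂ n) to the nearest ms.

log₂(32) = 5 bits, so RT = 180 + 180 × 5 ≈ 1080.000 ms.

1080 ms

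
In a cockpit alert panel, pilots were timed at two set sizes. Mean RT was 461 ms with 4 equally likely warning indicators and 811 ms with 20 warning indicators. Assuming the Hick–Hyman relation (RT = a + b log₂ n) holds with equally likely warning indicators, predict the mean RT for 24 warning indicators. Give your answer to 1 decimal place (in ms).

850.6 ms

RT is linear in log₂ n, so two points fix the line:
  b = (811 − 461) / (log₂ 20 − log₂ 4) = 350 / (4.3219 − 2) = 150.737 ms/bit
  a = 461 − 150.737 × 2 = 159.526 ms
Then RT(24) = 159.526 + 150.737 × log₂ 24 = 159.526 + 150.737 × 4.5850 ≈ 850.649 ms.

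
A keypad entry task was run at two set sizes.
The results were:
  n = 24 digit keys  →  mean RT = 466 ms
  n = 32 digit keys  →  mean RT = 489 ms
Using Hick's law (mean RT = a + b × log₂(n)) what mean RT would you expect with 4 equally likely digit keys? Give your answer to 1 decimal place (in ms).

With log₂ n on the abscissa the relation is linear; from the two conditions:
  b = (489 − 466) / (log₂ 32 − log₂ 24) = 23 / (5 − 4.5850) = 55.417 ms/bit
  a = 466 − 55.417 × 4.5850 = 211.917 ms
Then RT(4) = 211.917 + 55.417 × log₂ 4 = 211.917 + 55.417 × 2 ≈ 322.750 ms.

322.7 ms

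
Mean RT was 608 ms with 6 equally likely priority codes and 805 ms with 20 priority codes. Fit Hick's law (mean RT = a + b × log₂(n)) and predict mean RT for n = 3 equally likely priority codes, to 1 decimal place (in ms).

494.6 ms

RT is linear in log₂ n, so two points fix the line:
  b = (805 − 608) / (log₂ 20 − log₂ 6) = 197 / (4.3219 − 2.5850) = 113.416 ms/bit
  a = 608 − 113.416 × 2.5850 = 314.823 ms
Then RT(3) = 314.823 + 113.416 × log₂ 3 = 314.823 + 113.416 × 1.5850 ≈ 494.584 ms.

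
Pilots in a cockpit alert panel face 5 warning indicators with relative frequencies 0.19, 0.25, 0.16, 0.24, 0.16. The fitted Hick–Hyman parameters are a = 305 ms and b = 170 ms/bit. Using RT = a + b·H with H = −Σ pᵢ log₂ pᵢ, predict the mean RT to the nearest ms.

695 ms

Entropy contributions −pᵢ log₂ pᵢ: 0.4552, 0.5000, 0.4230, 0.4941, 0.4230; sum H = 2.2954 bits.
RT = a + bH = 305 + 170·2.2954 = 695.22 ms.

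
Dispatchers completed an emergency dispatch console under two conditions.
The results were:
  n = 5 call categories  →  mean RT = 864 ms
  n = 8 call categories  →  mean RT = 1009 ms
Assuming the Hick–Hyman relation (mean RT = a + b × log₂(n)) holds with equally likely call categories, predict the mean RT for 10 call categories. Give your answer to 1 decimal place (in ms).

1077.8 ms

RT is linear in log₂ n, so two points fix the line:
  b = (1009 − 864) / (log₂ 8 − log₂ 5) = 145 / (3 − 2.3219) = 213.842 ms/bit
  a = 864 − 213.842 × 2.3219 = 367.475 ms
Then RT(10) = 367.475 + 213.842 × log₂ 10 = 367.475 + 213.842 × 3.3219 ≈ 1077.842 ms.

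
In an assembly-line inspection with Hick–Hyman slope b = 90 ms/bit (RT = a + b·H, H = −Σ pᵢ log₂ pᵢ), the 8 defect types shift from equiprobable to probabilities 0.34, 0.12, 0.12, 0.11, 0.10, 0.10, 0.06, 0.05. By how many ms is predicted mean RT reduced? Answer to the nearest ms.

Equiprobable entropy H₀ = log₂ 8 = 3.0000 bits.
Skewed entropy H = −Σ pᵢ log₂ pᵢ = 2.7376 bits.
ΔRT = b·(H₀ − H) = 90 × 0.2624 = 23.62 ms.

24 ms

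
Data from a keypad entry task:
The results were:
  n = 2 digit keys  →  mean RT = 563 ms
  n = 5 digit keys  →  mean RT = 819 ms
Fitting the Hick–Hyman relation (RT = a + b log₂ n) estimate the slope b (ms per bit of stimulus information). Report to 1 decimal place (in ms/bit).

193.7 ms/bit

b = (RT₂ − RT₁)/(log₂ n₂ − log₂ n₁) = (819 − 563)/(2.3219 − 1) = 193.657 ms/bit.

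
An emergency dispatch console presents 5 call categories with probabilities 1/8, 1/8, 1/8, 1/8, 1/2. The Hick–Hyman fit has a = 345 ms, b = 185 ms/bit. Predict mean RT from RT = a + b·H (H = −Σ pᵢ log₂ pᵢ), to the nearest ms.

715 ms

H = −Σ pᵢ log₂ pᵢ = 0.125·3 + 0.125·3 + 0.125·3 + 0.125·3 + 0.5·1 = 2.000 bits.
RT = 345 + 185 × 2.000 = 715.00 ms.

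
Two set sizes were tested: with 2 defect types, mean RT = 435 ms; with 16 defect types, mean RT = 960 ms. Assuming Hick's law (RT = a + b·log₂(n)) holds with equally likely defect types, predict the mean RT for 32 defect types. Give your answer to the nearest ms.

1135 ms

RT is linear in log₂ n, so two points fix the line:
  b = (960 − 435) / (log₂ 16 − log₂ 2) = 525 / (4 − 1) = 175 ms/bit
  a = 435 − 175 × 1 = 260 ms
Then RT(32) = 260 + 175 × log₂ 32 = 260 + 175 × 5 ≈ 1135.000 ms.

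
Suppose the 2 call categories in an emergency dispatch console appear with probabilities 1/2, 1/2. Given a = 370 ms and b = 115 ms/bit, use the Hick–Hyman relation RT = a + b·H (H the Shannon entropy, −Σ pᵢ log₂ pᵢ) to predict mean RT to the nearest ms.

H = −Σ pᵢ log₂ pᵢ = 0.5·1 + 0.5·1 = 1.000 bits.
RT = 370 + 115 × 1.000 = 485.00 ms.

485 ms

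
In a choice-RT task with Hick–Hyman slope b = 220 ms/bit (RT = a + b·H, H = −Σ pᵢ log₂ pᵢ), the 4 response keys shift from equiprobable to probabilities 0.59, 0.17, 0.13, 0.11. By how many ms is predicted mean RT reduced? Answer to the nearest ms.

The RT saving is b·ΔH. Equiprobable H₀ = log₂(4) = 2.0000 bits; with the given probabilities H = 1.6166 bits.
b·(H₀ − H) = 220 × (2.0000 − 1.6166) = 84.34 ms.

84 ms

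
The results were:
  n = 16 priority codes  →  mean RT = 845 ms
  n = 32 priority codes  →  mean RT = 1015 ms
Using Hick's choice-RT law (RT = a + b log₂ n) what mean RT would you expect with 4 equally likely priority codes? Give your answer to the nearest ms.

RT is linear in log₂ n, so two points fix the line:
  b = (1015 − 845) / (log₂ 32 − log₂ 16) = 170 / (5 − 4) = 170 ms/bit
  a = 845 − 170 × 4 = 165 ms
Then RT(4) = 165 + 170 × log₂ 4 = 165 + 170 × 2 ≈ 505.000 ms.

505 ms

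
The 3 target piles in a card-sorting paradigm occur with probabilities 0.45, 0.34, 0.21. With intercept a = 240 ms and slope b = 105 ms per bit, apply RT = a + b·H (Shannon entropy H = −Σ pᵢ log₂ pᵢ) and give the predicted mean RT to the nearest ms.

400 ms

Entropy contributions −pᵢ log₂ pᵢ: 0.5184, 0.5292, 0.4728; sum H = 1.5204 bits.
RT = a + bH = 240 + 105·1.5204 = 399.64 ms.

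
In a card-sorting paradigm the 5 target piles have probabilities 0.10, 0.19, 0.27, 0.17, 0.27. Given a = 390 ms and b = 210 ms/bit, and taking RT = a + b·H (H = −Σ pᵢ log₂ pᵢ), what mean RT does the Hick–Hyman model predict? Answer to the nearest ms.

861 ms

H = 0.10·log₂(1/0.10) + 0.19·log₂(1/0.19) + 0.27·log₂(1/0.27) + 0.17·log₂(1/0.17) + 0.27·log₂(1/0.27) = 2.2420 bits.
RT = 390 + 210 × 2.2420 = 860.83 ms.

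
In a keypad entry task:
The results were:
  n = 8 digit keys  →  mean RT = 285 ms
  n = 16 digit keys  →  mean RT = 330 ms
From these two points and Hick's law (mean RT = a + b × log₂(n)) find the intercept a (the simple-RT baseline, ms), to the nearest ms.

The slope on a log₂ axis is (330 − 285) / (4 − 3) = 45 ms/bit.
Intercept: a = 285 − 45·log₂(8) = 150.000 ms.

150 ms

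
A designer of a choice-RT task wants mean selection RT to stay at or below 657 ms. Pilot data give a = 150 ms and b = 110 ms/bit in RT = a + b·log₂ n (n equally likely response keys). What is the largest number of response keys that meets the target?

24

Set 150 + 110·log₂ n ≤ 657 → log₂ n ≤ (657 − 150)/110 = 4.6091.
So n ≤ 2^4.6091 = 24.405; the largest integer n is 24.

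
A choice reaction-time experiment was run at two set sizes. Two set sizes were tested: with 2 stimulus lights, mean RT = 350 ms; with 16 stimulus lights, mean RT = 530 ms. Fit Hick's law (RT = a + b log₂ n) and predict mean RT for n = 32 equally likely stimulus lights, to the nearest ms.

590 ms

Solve the two-equation system in a and b:
  b = (530 − 350) / (log₂ 16 − log₂ 2) = 180 / (4 − 1) = 60 ms/bit
  a = 350 − 60 × 1 = 290 ms
Then RT(32) = 290 + 60 × log₂ 32 = 290 + 60 × 5 ≈ 590.000 ms.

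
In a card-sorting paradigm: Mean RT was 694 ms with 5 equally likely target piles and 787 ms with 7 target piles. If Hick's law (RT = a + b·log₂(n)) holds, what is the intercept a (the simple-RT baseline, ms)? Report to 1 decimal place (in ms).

Slope: b = (787 − 694) / (log₂ 7 − log₂ 5) = 93/0.4854 = 191.584 ms/bit.
a = RT₁ − b·log₂ n₁ = 694 − 191.584 × 2.3219 = 249.156 ms.

249.2 ms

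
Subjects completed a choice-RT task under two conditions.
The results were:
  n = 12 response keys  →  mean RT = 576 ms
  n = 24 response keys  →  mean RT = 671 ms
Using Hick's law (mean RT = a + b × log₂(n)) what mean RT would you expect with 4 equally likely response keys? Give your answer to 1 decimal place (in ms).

RT is linear in log₂ n, so two points fix the line:
  b = (671 − 576) / (log₂ 24 − log₂ 12) = 95 / (4.5850 − 3.5850) = 95.000 ms/bit
  a = 576 − 95.000 × 3.5850 = 235.429 ms
Then RT(4) = 235.429 + 95.000 × log₂ 4 = 235.429 + 95.000 × 2 ≈ 425.429 ms.

425.4 ms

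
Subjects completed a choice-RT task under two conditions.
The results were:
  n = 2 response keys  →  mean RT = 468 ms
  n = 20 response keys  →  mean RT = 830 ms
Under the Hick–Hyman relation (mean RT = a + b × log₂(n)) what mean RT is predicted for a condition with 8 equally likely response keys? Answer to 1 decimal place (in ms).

685.9 ms

Solve the two-equation system in a and b:
  b = (830 − 468) / (log₂ 20 − log₂ 2) = 362 / (4.3219 − 1) = 108.973 ms/bit
  a = 468 − 108.973 × 1 = 359.027 ms
Then RT(8) = 359.027 + 108.973 × log₂ 8 = 359.027 + 108.973 × 3 ≈ 685.946 ms.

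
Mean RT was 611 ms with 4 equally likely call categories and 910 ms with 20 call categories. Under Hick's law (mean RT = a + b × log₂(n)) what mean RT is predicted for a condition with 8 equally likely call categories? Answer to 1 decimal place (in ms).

739.8 ms

Solve the two-equation system in a and b:
  b = (910 − 611) / (log₂ 20 − log₂ 4) = 299 / (4.3219 − 2) = 128.772 ms/bit
  a = 611 − 128.772 × 2 = 353.455 ms
Then RT(8) = 353.455 + 128.772 × log₂ 8 = 353.455 + 128.772 × 3 ≈ 739.772 ms.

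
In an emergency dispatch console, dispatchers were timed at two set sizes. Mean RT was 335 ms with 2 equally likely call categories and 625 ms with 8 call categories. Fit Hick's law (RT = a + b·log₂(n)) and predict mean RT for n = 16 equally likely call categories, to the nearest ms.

RT is linear in log₂ n, so two points fix the line:
  b = (625 − 335) / (log₂ 8 − log₂ 2) = 290 / (3 − 1) = 145 ms/bit
  a = 335 − 145 × 1 = 190 ms
Then RT(16) = 190 + 145 × log₂ 16 = 190 + 145 × 4 ≈ 770.000 ms.

770 ms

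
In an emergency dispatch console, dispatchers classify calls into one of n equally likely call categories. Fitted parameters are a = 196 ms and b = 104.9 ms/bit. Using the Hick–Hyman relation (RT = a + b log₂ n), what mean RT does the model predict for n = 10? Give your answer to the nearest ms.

544 ms

log₂(10) = 3.3219 bits, so RT = 196 + 104.9 × 3.3219 ≈ 544.470 ms.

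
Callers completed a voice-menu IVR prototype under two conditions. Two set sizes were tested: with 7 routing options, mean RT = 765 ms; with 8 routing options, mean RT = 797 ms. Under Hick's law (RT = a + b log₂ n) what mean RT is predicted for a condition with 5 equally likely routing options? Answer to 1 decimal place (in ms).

RT is linear in log₂ n, so two points fix the line:
  b = (797 − 765) / (log₂ 8 − log₂ 7) = 32 / (3 − 2.8074) = 166.109 ms/bit
  a = 765 − 166.109 × 2.8074 = 298.674 ms
Then RT(5) = 298.674 + 166.109 × log₂ 5 = 298.674 + 166.109 × 2.3219 ≈ 684.366 ms.

684.4 ms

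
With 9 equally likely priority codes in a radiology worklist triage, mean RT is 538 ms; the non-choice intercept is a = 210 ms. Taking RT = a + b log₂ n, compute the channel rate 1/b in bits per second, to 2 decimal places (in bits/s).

b = (538 − 210)/log₂ 9 = 328/3.1699 = 103.472 ms per bit = 0.10347 s/bit; the reciprocal is 9.664 bits/s.

9.66 bits/s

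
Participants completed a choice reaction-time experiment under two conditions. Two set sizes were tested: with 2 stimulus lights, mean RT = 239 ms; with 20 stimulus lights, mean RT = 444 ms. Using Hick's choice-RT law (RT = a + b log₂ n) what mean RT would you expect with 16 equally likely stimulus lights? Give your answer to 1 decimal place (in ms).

With log₂ n on the abscissa the relation is linear; from the two conditions:
  b = (444 − 239) / (log₂ 20 − log₂ 2) = 205 / (4.3219 − 1) = 61.711 ms/bit
  a = 239 − 61.711 × 1 = 177.289 ms
Then RT(16) = 177.289 + 61.711 × log₂ 16 = 177.289 + 61.711 × 4 ≈ 424.133 ms.

424.1 ms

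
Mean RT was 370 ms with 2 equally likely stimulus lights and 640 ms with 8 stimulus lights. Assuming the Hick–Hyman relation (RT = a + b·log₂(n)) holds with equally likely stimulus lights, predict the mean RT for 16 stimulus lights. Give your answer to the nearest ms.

775 ms

With log₂ n on the abscissa the relation is linear; from the two conditions:
  b = (640 − 370) / (log₂ 8 − log₂ 2) = 270 / (3 − 1) = 135 ms/bit
  a = 370 − 135 × 1 = 235 ms
Then RT(16) = 235 + 135 × log₂ 16 = 235 + 135 × 4 ≈ 775.000 ms.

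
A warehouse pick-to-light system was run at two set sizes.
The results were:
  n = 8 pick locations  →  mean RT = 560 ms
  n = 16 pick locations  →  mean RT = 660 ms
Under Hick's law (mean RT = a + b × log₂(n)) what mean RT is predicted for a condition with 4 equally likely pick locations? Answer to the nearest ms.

Fit slope and intercept:
  b = (660 − 560) / (log₂ 16 − log₂ 8) = 100 / (4 − 3) = 100 ms/bit
  a = 560 − 100 × 3 = 260 ms
Then RT(4) = 260 + 100 × log₂ 4 = 260 + 100 × 2 ≈ 460.000 ms.

460 ms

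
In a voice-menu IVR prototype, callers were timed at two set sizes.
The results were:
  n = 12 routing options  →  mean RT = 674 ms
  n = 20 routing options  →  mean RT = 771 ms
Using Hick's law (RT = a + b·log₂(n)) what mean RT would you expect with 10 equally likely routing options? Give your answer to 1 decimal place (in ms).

Solve the two-equation system in a and b:
  b = (771 − 674) / (log₂ 20 − log₂ 12) = 97 / (4.3219 − 3.5850) = 131.621 ms/bit
  a = 674 − 131.621 × 3.5850 = 202.144 ms
Then RT(10) = 202.144 + 131.621 × log₂ 10 = 202.144 + 131.621 × 3.3219 ≈ 639.379 ms.

639.4 ms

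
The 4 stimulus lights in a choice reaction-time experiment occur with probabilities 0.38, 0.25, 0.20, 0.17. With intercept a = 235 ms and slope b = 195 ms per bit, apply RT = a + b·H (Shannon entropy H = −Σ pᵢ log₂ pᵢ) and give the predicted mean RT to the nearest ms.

Entropy contributions −pᵢ log₂ pᵢ: 0.5305, 0.5000, 0.4644, 0.4346; sum H = 1.9294 bits.
RT = a + bH = 235 + 195·1.9294 = 611.24 ms.

611 ms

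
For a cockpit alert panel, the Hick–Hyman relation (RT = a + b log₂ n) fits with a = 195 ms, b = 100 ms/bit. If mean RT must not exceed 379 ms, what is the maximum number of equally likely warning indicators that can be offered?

3

Information budget: (379 − 195)/100 = 1.8400 bits, so n ≤ 2^1.8400 = 3.580 → at most 3.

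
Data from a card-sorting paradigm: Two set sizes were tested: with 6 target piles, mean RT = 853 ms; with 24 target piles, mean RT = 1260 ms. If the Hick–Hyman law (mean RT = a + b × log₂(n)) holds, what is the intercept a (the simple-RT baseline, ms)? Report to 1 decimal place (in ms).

b = (RT₂ − RT₁)/(log₂ n₂ − log₂ n₁) = (1260 − 853)/(4.5850 − 2.5850) = 203.500 ms/bit.
Intercept: a = 853 − 203.500·log₂(6) = 326.960 ms.

327.0 ms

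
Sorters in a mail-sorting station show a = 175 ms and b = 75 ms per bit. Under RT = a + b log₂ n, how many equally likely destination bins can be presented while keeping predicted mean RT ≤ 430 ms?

10

Information budget: (430 − 175)/75 = 3.4000 bits, so n ≤ 2^3.4000 = 10.556 → at most 10.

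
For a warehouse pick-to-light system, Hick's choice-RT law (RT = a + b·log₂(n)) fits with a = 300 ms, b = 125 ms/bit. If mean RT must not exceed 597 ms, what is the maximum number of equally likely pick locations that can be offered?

5

Set 300 + 125·log₂ n ≤ 597 → log₂ n ≤ (597 − 300)/125 = 2.3760.
So n ≤ 2^2.3760 = 5.191; the largest integer n is 5.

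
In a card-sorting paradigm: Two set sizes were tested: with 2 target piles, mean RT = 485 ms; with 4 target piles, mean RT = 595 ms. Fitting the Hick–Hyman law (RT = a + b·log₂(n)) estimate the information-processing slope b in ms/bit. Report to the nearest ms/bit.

b = (RT₂ − RT₁)/(log₂ n₂ − log₂ n₁) = (595 − 485)/(2 − 1) = 110 ms/bit.

110 ms/bit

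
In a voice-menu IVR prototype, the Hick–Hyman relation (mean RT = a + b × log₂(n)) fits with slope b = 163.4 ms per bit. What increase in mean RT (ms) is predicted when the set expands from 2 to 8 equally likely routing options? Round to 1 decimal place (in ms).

326.8 ms

Only the slope matters, since a is common to both: ΔRT = b·log₂(n₂/n₁).
log₂(8) − log₂(2) = log₂(8/2) = log₂(4) = 2.
ΔRT = 163.4 × 2.0000 = 326.800 ms.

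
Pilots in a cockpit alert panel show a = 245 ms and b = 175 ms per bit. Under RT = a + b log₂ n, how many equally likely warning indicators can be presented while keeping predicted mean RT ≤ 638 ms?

175·log₂ n ≤ 638 − 245 = 393, giving log₂ n ≤ 2.2457 and n ≤ 4.743. The largest whole number is 4.

4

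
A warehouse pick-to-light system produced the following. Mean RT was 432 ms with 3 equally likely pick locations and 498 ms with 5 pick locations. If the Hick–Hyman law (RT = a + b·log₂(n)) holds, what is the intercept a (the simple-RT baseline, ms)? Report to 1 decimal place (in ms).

290.1 ms

b = (RT₂ − RT₁)/(log₂ n₂ − log₂ n₁) = (498 − 432)/(2.3219 − 1.5850) = 89.556 ms/bit.
Intercept: a = 432 − 89.556·log₂(3) = 290.056 ms.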